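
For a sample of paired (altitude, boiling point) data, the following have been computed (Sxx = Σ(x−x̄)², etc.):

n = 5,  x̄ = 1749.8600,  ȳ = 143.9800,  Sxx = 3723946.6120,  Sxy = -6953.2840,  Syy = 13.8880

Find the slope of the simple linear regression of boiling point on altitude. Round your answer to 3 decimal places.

b = Sxy/Sxx = -6953.284/3723946.612 = -0.001867

-0.002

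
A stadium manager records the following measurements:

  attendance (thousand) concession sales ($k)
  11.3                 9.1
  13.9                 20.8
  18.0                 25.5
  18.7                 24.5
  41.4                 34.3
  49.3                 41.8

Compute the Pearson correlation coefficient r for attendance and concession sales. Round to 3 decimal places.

n = 6, Σx = 152.6, Σy = 156, Σxy = 4789.86, Σx² = 5139.04, Σy² = 4689.68
Sxx = Σx² − (Σx)²/n = 5139.04 − 3881.126667 = 1257.913333
Sxy = Σxy − (Σx)(Σy)/n = 4789.86 − 3967.6 = 822.26
Syy = Σy² − (Σy)²/n = 4689.68 − 4056 = 633.68
r = Sxy/√(Sxx·Syy) = 822.26/√(797114.521067) = 822.26/892.812702 = 0.920977

0.921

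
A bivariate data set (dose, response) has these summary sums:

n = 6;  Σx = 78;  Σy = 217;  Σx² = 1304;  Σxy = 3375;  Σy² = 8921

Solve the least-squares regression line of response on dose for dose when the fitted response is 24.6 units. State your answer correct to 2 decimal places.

Sxx = Σx² − (Σx)²/n = 1304 − 1014 = 290
Sxy = Σxy − (Σx)(Σy)/n = 3375 − 2821 = 554
b = Sxy/Sxx = 554/290 = 1.910345
a = ȳ − b·x̄ = 36.166667 − 1.910345·13 = 11.332184
Set a + b·x = 24.6: x = (24.6 − 11.332184) / 1.910345 = 6.945247

6.95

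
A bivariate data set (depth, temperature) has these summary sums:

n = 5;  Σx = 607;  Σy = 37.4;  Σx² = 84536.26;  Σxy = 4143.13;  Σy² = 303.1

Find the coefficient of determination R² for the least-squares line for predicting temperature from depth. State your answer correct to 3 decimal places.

Sxx = Σx² − (Σx)²/n = 84536.26 − 73689.8 = 10846.46
Sxy = Σxy − (Σx)(Σy)/n = 4143.13 − 4540.36 = -397.23
Syy = Σy² − (Σy)²/n = 303.1 − 279.752 = 23.348
R² = Sxy²/(Sxx·Syy) = (-397.23)²/(10846.46·23.348) = 0.623084

0.623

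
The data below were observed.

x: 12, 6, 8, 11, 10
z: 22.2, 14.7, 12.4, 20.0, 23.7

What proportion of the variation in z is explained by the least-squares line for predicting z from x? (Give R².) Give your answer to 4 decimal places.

0.6105

n = 5, Σx = 47, Σy = 93, Σxy = 910.8, Σx² = 465, Σy² = 1824.38
Sxx = Σx² − (Σx)²/n = 465 − 441.8 = 23.2
Sxy = Σxy − (Σx)(Σy)/n = 910.8 − 874.2 = 36.6
Syy = Σy² − (Σy)²/n = 1824.38 − 1729.8 = 94.58
R² = Sxy²/(Sxx·Syy) = (36.6)²/(23.2·94.58) = 0.610485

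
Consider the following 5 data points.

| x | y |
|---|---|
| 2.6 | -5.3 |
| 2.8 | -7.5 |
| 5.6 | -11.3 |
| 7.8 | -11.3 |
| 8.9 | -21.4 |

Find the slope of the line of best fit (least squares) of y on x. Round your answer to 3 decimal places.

n = 5, Σx = 27.7, Σy = -56.8, Σxy = -376.66, Σx² = 186.01
Sxx = Σx² − (Σx)²/n = 186.01 − 153.458 = 32.552
Sxy = Σxy − (Σx)(Σy)/n = -376.66 − (-314.672) = -61.988
b = Sxy/Sxx = -61.988/32.552 = -1.904276

-1.904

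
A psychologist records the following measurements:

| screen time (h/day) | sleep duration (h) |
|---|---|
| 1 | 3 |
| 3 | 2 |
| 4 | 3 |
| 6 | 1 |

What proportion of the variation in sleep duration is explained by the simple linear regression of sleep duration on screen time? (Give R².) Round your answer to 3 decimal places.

n = 4, Σx = 14, Σy = 9, Σxy = 27, Σx² = 62, Σy² = 23
Sxx = Σx² − (Σx)²/n = 62 − 49 = 13
Sxy = Σxy − (Σx)(Σy)/n = 27 − 31.5 = -4.5
Syy = Σy² − (Σy)²/n = 23 − 20.25 = 2.75
R² = Sxy²/(Sxx·Syy) = (-4.5)²/(13·2.75) = 0.566434

0.566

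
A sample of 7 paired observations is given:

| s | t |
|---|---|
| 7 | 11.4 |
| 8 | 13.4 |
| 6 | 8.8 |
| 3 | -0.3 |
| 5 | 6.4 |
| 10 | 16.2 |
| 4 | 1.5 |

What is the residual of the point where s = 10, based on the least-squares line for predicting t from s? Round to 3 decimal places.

n = 7, Σx = 43, Σy = 57.4, Σxy = 438.9, Σx² = 299
Sxx = Σx² − (Σx)²/n = 299 − 264.142857 = 34.857143
Sxy = Σxy − (Σx)(Σy)/n = 438.9 − 352.6 = 86.3
b = Sxy/Sxx = 86.3/34.857143 = 2.475820
a = ȳ − b·x̄ = 8.2 − 2.475820·6.142857 = -7.008607
ŷ(10) = -7.008607 + 2.475820·10 = 17.749590
residual = y − ŷ = 16.2 − 17.749590 = -1.549590

-1.550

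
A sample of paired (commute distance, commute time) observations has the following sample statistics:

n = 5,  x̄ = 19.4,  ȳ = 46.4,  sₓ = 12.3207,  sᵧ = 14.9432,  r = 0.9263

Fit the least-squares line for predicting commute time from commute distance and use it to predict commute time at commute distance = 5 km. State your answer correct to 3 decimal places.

b = r · sᵧ/sₓ = 0.9263 · 14.9432/12.3207 = 1.123466
a = ȳ − b·x̄ = 46.4 − 1.123466·19.4 = 24.604762
ŷ(5) = a + b·5 = 24.604762 + 1.123466·5 = 30.222091

30.222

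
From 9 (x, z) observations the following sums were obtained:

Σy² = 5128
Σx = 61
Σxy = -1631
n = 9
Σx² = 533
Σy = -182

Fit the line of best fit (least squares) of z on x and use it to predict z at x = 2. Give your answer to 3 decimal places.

-4.339

Sxx = Σx² − (Σx)²/n = 533 − 413.444444 = 119.555556
Sxy = Σxy − (Σx)(Σy)/n = -1631 − (-1233.555556) = -397.444444
b = Sxy/Sxx = -397.444444/119.555556 = -3.324349
a = ȳ − b·x̄ = -20.222222 − (-3.324349)·6.777778 = 2.309480
ŷ(2) = a + b·2 = 2.309480 + (-3.324349)·2 = -4.339219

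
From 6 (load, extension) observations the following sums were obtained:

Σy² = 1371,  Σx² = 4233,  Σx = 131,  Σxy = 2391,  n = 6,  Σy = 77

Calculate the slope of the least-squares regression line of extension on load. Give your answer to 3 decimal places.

0.517

Sxx = Σx² − (Σx)²/n = 4233 − 2860.166667 = 1372.833333
Sxy = Σxy − (Σx)(Σy)/n = 2391 − 1681.166667 = 709.833333
b = Sxy/Sxx = 709.833333/1372.833333 = 0.517057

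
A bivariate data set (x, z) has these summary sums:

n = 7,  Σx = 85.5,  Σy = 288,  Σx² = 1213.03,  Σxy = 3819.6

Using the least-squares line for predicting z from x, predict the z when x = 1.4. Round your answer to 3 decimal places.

21.792

Sxx = Σx² − (Σx)²/n = 1213.03 − 1044.321429 = 168.708571
Sxy = Σxy − (Σx)(Σy)/n = 3819.6 − 3517.714286 = 301.885714
b = Sxy/Sxx = 301.885714/168.708571 = 1.789392
a = ȳ − b·x̄ = 41.142857 − 1.789392·12.214286 = 19.286716
ŷ(1.4) = a + b·1.4 = 19.286716 + 1.789392·1.4 = 21.791864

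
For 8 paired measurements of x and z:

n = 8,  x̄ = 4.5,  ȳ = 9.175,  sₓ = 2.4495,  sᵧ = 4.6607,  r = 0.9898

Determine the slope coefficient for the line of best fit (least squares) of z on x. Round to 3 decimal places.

1.883

b = r · sᵧ/sₓ = 0.9898 · 4.6607/2.4495 = 1.883307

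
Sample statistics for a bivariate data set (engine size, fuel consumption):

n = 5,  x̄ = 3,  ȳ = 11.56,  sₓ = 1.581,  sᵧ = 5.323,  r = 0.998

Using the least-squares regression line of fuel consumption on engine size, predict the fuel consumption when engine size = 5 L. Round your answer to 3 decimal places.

b = r · sᵧ/sₓ = 0.998 · 5.323/1.581 = 3.360123
a = ȳ − b·x̄ = 11.56 − 3.360123·3 = 1.479632
ŷ(5) = a + b·5 = 1.479632 + 3.360123·5 = 18.280245

18.280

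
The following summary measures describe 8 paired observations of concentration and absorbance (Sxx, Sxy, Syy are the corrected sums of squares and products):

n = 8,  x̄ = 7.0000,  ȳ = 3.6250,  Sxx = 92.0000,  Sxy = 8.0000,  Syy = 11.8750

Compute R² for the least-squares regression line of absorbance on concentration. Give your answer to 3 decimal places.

R² = Sxy²/(Sxx·Syy) = (8)²/(92·11.875) = 0.058581

0.059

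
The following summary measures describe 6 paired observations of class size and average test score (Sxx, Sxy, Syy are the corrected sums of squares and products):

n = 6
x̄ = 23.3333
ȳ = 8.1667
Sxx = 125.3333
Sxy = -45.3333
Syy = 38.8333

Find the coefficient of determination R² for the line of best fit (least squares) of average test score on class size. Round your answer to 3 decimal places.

0.422

R² = Sxy²/(Sxx·Syy) = (-45.3333)²/(125.3333·38.8333) = 0.422244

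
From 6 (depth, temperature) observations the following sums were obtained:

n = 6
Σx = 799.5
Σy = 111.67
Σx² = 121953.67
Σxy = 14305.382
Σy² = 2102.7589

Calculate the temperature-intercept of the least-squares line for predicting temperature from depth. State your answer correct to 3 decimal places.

Sxx = Σx² − (Σx)²/n = 121953.67 − 106533.375 = 15420.295
Sxy = Σxy − (Σx)(Σy)/n = 14305.382 − 14880.0275 = -574.6455
b = Sxy/Sxx = -574.6455/15420.295 = -0.037266
a = ȳ − b·x̄ = 18.611667 − (-0.037266)·133.25 = 23.577299

23.577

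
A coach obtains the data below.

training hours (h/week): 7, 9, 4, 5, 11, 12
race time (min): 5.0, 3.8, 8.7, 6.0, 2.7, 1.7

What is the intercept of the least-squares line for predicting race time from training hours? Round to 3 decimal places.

n = 6, Σx = 48, Σy = 27.9, Σxy = 184.1, Σx² = 436
Sxx = Σx² − (Σx)²/n = 436 − 384 = 52
Sxy = Σxy − (Σx)(Σy)/n = 184.1 − 223.2 = -39.1
b = Sxy/Sxx = -39.1/52 = -0.751923
a = ȳ − b·x̄ = 4.65 − (-0.751923)·8 = 10.665385

10.665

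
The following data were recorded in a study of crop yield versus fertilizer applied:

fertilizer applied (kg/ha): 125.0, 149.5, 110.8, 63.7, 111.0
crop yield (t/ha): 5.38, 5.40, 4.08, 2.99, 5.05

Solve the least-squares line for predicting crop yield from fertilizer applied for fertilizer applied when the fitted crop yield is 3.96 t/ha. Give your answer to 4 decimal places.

91.4663

n = 5, Σx = 560, Σy = 22.9, Σxy = 2682.877, Σx² = 66630.58
Sxx = Σx² − (Σx)²/n = 66630.58 − 62720 = 3910.58
Sxy = Σxy − (Σx)(Σy)/n = 2682.877 − 2564.8 = 118.077
b = Sxy/Sxx = 118.077/3910.58 = 0.030194
a = ȳ − b·x̄ = 4.58 − 0.030194·112 = 1.198245
Set a + b·x = 3.96: x = (3.96 − 1.198245) / 0.030194 = 91.466284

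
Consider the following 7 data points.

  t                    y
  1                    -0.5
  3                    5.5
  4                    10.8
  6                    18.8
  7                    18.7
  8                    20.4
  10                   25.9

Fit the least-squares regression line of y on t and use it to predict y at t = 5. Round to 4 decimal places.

12.5436

n = 7, Σx = 39, Σy = 99.6, Σxy = 725.1, Σx² = 275
Sxx = Σx² − (Σx)²/n = 275 − 217.285714 = 57.714286
Sxy = Σxy − (Σx)(Σy)/n = 725.1 − 554.914286 = 170.185714
b = Sxy/Sxx = 170.185714/57.714286 = 2.948762
a = ȳ − b·x̄ = 14.228571 − 2.948762·5.571429 = -2.200248
ŷ(5) = a + b·5 = -2.200248 + 2.948762·5 = 12.543564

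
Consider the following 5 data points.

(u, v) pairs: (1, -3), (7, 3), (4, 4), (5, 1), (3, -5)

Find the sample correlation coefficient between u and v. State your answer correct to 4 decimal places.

0.6928

n = 5, Σx = 20, Σy = 0, Σxy = 24, Σx² = 100, Σy² = 60
Sxx = Σx² − (Σx)²/n = 100 − 80 = 20
Sxy = Σxy − (Σx)(Σy)/n = 24 − 0 = 24
Syy = Σy² − (Σy)²/n = 60 − 0 = 60
r = Sxy/√(Sxx·Syy) = 24/√(1200) = 24/34.641016 = 0.692820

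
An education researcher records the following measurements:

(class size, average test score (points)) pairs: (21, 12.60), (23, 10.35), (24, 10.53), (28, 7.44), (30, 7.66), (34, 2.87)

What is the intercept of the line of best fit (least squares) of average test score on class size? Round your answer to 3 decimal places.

26.660

n = 6, Σx = 160, Σy = 51.45, Σxy = 1291.07, Σx² = 4386
Sxx = Σx² − (Σx)²/n = 4386 − 4266.666667 = 119.333333
Sxy = Σxy − (Σx)(Σy)/n = 1291.07 − 1372 = -80.93
b = Sxy/Sxx = -80.93/119.333333 = -0.678184
a = ȳ − b·x̄ = 8.575 − (-0.678184)·26.666667 = 26.659916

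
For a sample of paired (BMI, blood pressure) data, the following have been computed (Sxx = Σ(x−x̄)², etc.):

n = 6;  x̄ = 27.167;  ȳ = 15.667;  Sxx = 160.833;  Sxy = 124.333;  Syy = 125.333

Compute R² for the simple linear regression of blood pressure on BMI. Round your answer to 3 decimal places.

0.767

R² = Sxy²/(Sxx·Syy) = (124.333)²/(160.833·125.333) = 0.766889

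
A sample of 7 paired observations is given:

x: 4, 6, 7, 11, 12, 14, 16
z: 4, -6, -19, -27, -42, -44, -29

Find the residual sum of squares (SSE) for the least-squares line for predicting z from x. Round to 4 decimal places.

n = 7, Σx = 70, Σy = -163, Σxy = -2034, Σx² = 818, Σy² = 5683
Sxx = Σx² − (Σx)²/n = 818 − 700 = 118
Sxy = Σxy − (Σx)(Σy)/n = -2034 − (-1630) = -404
Syy = Σy² − (Σy)²/n = 5683 − 3795.571429 = 1887.428571
b = Sxy/Sxx = -404/118 = -3.423729
SSE = Syy − b·Sxy = 1887.428571 − (-3.423729)·(-404) = 504.242131

504.2421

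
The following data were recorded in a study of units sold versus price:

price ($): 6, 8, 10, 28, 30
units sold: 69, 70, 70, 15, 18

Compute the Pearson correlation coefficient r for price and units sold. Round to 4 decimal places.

-0.9862

n = 5, Σx = 82, Σy = 242, Σxy = 2634, Σx² = 1884, Σy² = 15110
Sxx = Σx² − (Σx)²/n = 1884 − 1344.8 = 539.2
Sxy = Σxy − (Σx)(Σy)/n = 2634 − 3968.8 = -1334.8
Syy = Σy² − (Σy)²/n = 15110 − 11712.8 = 3397.2
r = Sxy/√(Sxx·Syy) = -1334.8/√(1831770.24) = -1334.8/1353.429067 = -0.986236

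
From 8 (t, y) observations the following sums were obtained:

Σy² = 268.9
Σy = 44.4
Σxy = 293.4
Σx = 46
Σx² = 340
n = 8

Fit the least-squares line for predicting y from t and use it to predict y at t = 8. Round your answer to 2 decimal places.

Sxx = Σx² − (Σx)²/n = 340 − 264.5 = 75.5
Sxy = Σxy − (Σx)(Σy)/n = 293.4 − 255.3 = 38.1
b = Sxy/Sxx = 38.1/75.5 = 0.504636
a = ȳ − b·x̄ = 5.55 − 0.504636·5.75 = 2.648344
ŷ(8) = a + b·8 = 2.648344 + 0.504636·8 = 6.685430

6.69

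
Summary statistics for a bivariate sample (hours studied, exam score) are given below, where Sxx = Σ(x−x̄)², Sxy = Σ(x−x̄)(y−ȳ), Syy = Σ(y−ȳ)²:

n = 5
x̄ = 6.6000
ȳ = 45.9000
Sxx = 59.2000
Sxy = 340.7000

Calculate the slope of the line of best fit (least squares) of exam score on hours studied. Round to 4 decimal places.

5.7551

b = Sxy/Sxx = 340.7/59.2 = 5.755068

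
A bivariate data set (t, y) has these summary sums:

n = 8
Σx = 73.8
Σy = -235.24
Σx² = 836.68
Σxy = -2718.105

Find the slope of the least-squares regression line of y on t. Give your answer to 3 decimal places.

-3.516

Sxx = Σx² − (Σx)²/n = 836.68 − 680.805 = 155.875
Sxy = Σxy − (Σx)(Σy)/n = -2718.105 − (-2170.089) = -548.016
b = Sxy/Sxx = -548.016/155.875 = -3.515740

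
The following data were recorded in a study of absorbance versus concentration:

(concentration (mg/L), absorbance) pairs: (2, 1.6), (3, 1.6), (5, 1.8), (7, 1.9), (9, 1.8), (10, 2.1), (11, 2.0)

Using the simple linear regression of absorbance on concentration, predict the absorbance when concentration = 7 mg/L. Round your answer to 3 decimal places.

1.842

n = 7, Σx = 47, Σy = 12.8, Σxy = 89.5, Σx² = 389
Sxx = Σx² − (Σx)²/n = 389 − 315.571429 = 73.428571
Sxy = Σxy − (Σx)(Σy)/n = 89.5 − 85.942857 = 3.557143
b = Sxy/Sxx = 3.557143/73.428571 = 0.048444
a = ȳ − b·x̄ = 1.828571 − 0.048444·6.714286 = 1.503307
ŷ(7) = a + b·7 = 1.503307 + 0.048444·7 = 1.842412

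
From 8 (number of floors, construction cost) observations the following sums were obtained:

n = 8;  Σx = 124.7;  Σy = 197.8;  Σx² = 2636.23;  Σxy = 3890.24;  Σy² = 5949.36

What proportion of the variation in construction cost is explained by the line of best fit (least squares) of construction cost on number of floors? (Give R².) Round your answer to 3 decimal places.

0.888

Sxx = Σx² − (Σx)²/n = 2636.23 − 1943.76125 = 692.46875
Sxy = Σxy − (Σx)(Σy)/n = 3890.24 − 3083.2075 = 807.0325
Syy = Σy² − (Σy)²/n = 5949.36 − 4890.605 = 1058.755
R² = Sxy²/(Sxx·Syy) = (807.0325)²/(692.46875·1058.755) = 0.888355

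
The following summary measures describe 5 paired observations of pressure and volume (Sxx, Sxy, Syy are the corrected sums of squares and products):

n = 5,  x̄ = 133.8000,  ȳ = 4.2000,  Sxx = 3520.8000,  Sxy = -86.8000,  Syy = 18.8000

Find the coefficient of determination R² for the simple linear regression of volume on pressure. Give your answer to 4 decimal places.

0.1138

R² = Sxy²/(Sxx·Syy) = (-86.8)²/(3520.8·18.8) = 0.113826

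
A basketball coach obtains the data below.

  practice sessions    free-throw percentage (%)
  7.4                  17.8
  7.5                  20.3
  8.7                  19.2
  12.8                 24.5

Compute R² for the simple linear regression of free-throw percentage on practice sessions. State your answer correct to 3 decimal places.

0.848

n = 4, Σx = 36.4, Σy = 81.8, Σxy = 764.61, Σx² = 350.54, Σy² = 1697.82
Sxx = Σx² − (Σx)²/n = 350.54 − 331.24 = 19.3
Sxy = Σxy − (Σx)(Σy)/n = 764.61 − 744.38 = 20.23
Syy = Σy² − (Σy)²/n = 1697.82 − 1672.81 = 25.01
R² = Sxy²/(Sxx·Syy) = (20.23)²/(19.3·25.01) = 0.847853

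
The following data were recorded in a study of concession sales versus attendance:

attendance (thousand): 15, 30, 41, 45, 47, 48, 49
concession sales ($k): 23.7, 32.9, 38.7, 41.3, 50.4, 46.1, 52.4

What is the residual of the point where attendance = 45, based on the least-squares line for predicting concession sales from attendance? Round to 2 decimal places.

-3.86

n = 7, Σx = 275, Σy = 285.5, Σxy = 11936.9, Σx² = 11745
Sxx = Σx² − (Σx)²/n = 11745 − 10803.571429 = 941.428571
Sxy = Σxy − (Σx)(Σy)/n = 11936.9 − 11216.071429 = 720.828571
b = Sxy/Sxx = 720.828571/941.428571 = 0.765675
a = ȳ − b·x̄ = 40.785714 − 0.765675·39.285714 = 10.705615
ŷ(45) = 10.705615 + 0.765675·45 = 45.161002
residual = y − ŷ = 41.3 − 45.161002 = -3.861002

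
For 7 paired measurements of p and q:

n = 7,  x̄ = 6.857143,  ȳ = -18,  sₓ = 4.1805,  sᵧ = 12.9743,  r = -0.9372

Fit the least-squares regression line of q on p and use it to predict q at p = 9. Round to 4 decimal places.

-24.2328

b = r · sᵧ/sₓ = -0.9372 · 12.9743/4.1805 = -2.908627
a = ȳ − b·x̄ = -18 − (-2.908627)·6.857143 = 1.944869
ŷ(9) = a + b·9 = 1.944869 + (-2.908627)·9 = -24.232771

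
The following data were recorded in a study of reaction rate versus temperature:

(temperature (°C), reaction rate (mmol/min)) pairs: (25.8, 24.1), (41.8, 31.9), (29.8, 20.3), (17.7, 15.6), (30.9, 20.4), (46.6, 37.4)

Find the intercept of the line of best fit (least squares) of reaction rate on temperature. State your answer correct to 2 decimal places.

n = 6, Σx = 192.6, Σy = 149.7, Σxy = 5209.46, Σx² = 6740.58
Sxx = Σx² − (Σx)²/n = 6740.58 − 6182.46 = 558.12
Sxy = Σxy − (Σx)(Σy)/n = 5209.46 − 4805.37 = 404.09
b = Sxy/Sxx = 404.09/558.12 = 0.724020
a = ȳ − b·x̄ = 24.95 − 0.724020·32.1 = 1.708960

1.71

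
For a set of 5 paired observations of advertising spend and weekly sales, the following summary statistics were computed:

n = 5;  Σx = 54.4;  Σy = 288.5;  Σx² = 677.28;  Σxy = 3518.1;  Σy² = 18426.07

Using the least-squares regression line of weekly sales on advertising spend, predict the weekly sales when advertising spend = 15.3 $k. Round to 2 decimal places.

Sxx = Σx² − (Σx)²/n = 677.28 − 591.872 = 85.408
Sxy = Σxy − (Σx)(Σy)/n = 3518.1 − 3138.88 = 379.22
b = Sxy/Sxx = 379.22/85.408 = 4.440099
a = ȳ − b·x̄ = 57.7 − 4.440099·10.88 = 9.391720
ŷ(15.3) = a + b·15.3 = 9.391720 + 4.440099·15.3 = 77.325239

77.33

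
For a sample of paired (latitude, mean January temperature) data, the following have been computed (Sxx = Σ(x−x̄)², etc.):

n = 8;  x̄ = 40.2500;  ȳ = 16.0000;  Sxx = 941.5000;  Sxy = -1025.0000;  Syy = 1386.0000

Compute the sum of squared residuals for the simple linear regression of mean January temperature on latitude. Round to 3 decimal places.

270.095

b = Sxy/Sxx = -1025/941.5 = -1.088688
SSE = Syy − b·Sxy = 1386 − (-1.088688)·(-1025) = 270.094530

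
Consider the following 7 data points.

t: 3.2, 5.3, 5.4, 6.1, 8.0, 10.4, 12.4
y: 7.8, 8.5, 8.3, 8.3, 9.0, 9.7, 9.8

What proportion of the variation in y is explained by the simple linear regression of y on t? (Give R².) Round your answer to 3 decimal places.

n = 7, Σx = 50.8, Σy = 61.4, Σxy = 459.86, Σx² = 430.62, Σy² = 542
Sxx = Σx² − (Σx)²/n = 430.62 − 368.662857 = 61.957143
Sxy = Σxy − (Σx)(Σy)/n = 459.86 − 445.588571 = 14.271429
Syy = Σy² − (Σy)²/n = 542 − 538.565714 = 3.434286
R² = Sxy²/(Sxx·Syy) = (14.271429)²/(61.957143·3.434286) = 0.957210

0.957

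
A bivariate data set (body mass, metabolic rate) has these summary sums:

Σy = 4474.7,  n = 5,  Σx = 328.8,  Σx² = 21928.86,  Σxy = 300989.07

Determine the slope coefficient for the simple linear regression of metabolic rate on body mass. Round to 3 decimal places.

Sxx = Σx² − (Σx)²/n = 21928.86 − 21621.888 = 306.972
Sxy = Σxy − (Σx)(Σy)/n = 300989.07 − 294256.272 = 6732.798
b = Sxy/Sxx = 6732.798/306.972 = 21.932939

21.933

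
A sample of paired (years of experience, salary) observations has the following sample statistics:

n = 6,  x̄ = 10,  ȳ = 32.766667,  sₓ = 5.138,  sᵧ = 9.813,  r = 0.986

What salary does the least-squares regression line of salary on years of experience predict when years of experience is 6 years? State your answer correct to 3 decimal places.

25.234

b = r · sᵧ/sₓ = 0.986 · 9.813/5.138 = 1.883149
a = ȳ − b·x̄ = 32.766667 − 1.883149·10 = 13.935180
ŷ(6) = a + b·6 = 13.935180 + 1.883149·6 = 25.234072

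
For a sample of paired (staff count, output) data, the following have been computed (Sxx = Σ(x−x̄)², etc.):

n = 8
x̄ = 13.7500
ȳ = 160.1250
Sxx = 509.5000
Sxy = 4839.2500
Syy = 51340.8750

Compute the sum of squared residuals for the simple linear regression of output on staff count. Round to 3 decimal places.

b = Sxy/Sxx = 4839.25/509.5 = 9.498037
SSE = Syy − b·Sxy = 51340.875 − 9.498037·4839.25 = 5377.498037

5377.498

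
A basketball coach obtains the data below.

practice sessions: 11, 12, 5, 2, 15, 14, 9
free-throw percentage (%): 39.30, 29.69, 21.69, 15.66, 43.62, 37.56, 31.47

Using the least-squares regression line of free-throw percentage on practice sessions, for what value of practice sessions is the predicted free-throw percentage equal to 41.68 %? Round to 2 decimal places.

15.04

n = 7, Σx = 68, Σy = 218.99, Σxy = 2391.72, Σx² = 796
Sxx = Σx² − (Σx)²/n = 796 − 660.571429 = 135.428571
Sxy = Σxy − (Σx)(Σy)/n = 2391.72 − 2127.331429 = 264.388571
b = Sxy/Sxx = 264.388571/135.428571 = 1.952236
a = ȳ − b·x̄ = 31.284286 − 1.952236·9.714286 = 12.319705
Set a + b·x = 41.68: x = (41.68 − 12.319705) / 1.952236 = 15.039314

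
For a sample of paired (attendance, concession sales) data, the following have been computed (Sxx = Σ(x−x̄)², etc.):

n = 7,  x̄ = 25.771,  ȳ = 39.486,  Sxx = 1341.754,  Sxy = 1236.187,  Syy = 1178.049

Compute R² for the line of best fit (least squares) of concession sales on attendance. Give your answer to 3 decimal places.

0.967

R² = Sxy²/(Sxx·Syy) = (1236.187)²/(1341.754·1178.049) = 0.966790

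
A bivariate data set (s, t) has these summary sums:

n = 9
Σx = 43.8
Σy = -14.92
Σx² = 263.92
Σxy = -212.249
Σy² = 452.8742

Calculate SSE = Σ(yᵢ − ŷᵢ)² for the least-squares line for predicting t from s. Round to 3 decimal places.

44.002

Sxx = Σx² − (Σx)²/n = 263.92 − 213.16 = 50.76
Sxy = Σxy − (Σx)(Σy)/n = -212.249 − (-72.610667) = -139.638333
Syy = Σy² − (Σy)²/n = 452.8742 − 24.734044 = 428.140156
b = Sxy/Sxx = -139.638333/50.76 = -2.750952
SSE = Syy − b·Sxy = 428.140156 − (-2.750952)·(-139.638333) = 44.001776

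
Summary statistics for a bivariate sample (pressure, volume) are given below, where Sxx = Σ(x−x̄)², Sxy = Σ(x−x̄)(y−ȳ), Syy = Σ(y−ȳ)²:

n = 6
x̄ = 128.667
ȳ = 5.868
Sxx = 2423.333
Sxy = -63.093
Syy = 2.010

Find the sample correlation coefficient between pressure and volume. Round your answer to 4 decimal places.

r = Sxy/√(Sxx·Syy) = -63.093/√(4870.89933) = -63.093/69.791829 = -0.904017

-0.9040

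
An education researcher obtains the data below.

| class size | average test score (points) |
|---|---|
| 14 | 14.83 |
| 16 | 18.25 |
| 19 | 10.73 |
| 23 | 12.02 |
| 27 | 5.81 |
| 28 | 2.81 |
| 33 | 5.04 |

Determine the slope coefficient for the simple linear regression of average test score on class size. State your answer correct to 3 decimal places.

n = 7, Σx = 160, Σy = 69.49, Σxy = 1381.82, Σx² = 3944
Sxx = Σx² − (Σx)²/n = 3944 − 3657.142857 = 286.857143
Sxy = Σxy − (Σx)(Σy)/n = 1381.82 − 1588.342857 = -206.522857
b = Sxy/Sxx = -206.522857/286.857143 = -0.719950

-0.720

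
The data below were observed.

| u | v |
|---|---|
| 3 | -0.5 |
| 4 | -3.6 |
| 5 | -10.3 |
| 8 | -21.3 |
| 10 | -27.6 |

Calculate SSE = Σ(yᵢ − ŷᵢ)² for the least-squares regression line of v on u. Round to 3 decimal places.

5.254

n = 5, Σx = 30, Σy = -63.3, Σxy = -513.8, Σx² = 214, Σy² = 1334.75
Sxx = Σx² − (Σx)²/n = 214 − 180 = 34
Sxy = Σxy − (Σx)(Σy)/n = -513.8 − (-379.8) = -134
Syy = Σy² − (Σy)²/n = 1334.75 − 801.378 = 533.372
b = Sxy/Sxx = -134/34 = -3.941176
SSE = Syy − b·Sxy = 533.372 − (-3.941176)·(-134) = 5.254353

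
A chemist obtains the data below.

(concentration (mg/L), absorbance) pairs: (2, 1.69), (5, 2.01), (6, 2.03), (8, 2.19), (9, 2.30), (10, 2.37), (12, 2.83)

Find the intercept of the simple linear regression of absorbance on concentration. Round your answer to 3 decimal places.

1.441

n = 7, Σx = 52, Σy = 15.42, Σxy = 121.49, Σx² = 454
Sxx = Σx² − (Σx)²/n = 454 − 386.285714 = 67.714286
Sxy = Σxy − (Σx)(Σy)/n = 121.49 − 114.548571 = 6.941429
b = Sxy/Sxx = 6.941429/67.714286 = 0.102511
a = ȳ − b·x̄ = 2.202857 − 0.102511·7.428571 = 1.441350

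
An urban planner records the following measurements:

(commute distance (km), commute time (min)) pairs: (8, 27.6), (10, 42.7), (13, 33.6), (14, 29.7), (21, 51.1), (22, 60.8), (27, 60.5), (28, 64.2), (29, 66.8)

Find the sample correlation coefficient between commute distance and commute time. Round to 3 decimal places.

n = 9, Σx = 172, Σy = 437, Σxy = 9279.4, Σx² = 3808, Σy² = 23148.08
Sxx = Σx² − (Σx)²/n = 3808 − 3287.111111 = 520.888889
Sxy = Σxy − (Σx)(Σy)/n = 9279.4 − 8351.555556 = 927.844444
Syy = Σy² − (Σy)²/n = 23148.08 − 21218.777778 = 1929.302222
r = Sxy/√(Sxx·Syy) = 927.844444/√(1004952.090864) = 927.844444/1002.472988 = 0.925556

0.926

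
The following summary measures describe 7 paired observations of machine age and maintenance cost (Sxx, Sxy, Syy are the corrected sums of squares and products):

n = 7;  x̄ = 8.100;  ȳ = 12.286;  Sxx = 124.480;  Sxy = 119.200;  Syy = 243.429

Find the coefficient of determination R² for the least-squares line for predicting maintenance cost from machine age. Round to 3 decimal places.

R² = Sxy²/(Sxx·Syy) = (119.2)²/(124.48·243.429) = 0.468900

0.469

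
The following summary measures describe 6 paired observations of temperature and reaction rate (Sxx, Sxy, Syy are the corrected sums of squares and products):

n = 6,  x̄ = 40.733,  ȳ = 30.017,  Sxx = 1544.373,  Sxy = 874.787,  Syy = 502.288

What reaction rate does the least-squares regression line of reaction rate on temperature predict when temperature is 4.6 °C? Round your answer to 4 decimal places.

9.5500

b = Sxy/Sxx = 874.787/1544.373 = 0.566435
a = ȳ − b·x̄ = 30.017 − 0.566435·40.733 = 6.944401
ŷ(4.6) = a + b·4.6 = 6.944401 + 0.566435·4.6 = 9.550002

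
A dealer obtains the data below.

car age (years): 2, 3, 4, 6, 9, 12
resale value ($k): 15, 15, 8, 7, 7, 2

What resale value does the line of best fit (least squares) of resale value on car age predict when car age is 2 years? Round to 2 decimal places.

13.76

n = 6, Σx = 36, Σy = 54, Σxy = 236, Σx² = 290
Sxx = Σx² − (Σx)²/n = 290 − 216 = 74
Sxy = Σxy − (Σx)(Σy)/n = 236 − 324 = -88
b = Sxy/Sxx = -88/74 = -1.189189
a = ȳ − b·x̄ = 9 − (-1.189189)·6 = 16.135135
ŷ(2) = a + b·2 = 16.135135 + (-1.189189)·2 = 13.756757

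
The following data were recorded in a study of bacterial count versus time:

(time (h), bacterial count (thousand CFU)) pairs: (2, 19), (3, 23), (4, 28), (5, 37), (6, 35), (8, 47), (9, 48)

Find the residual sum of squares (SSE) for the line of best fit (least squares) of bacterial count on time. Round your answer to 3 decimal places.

n = 7, Σx = 37, Σy = 237, Σxy = 1422, Σx² = 235, Σy² = 8781
Sxx = Σx² − (Σx)²/n = 235 − 195.571429 = 39.428571
Sxy = Σxy − (Σx)(Σy)/n = 1422 − 1252.714286 = 169.285714
Syy = Σy² − (Σy)²/n = 8781 − 8024.142857 = 756.857143
b = Sxy/Sxx = 169.285714/39.428571 = 4.293478
SSE = Syy − b·Sxy = 756.857143 − 4.293478·169.285714 = 30.032609

30.033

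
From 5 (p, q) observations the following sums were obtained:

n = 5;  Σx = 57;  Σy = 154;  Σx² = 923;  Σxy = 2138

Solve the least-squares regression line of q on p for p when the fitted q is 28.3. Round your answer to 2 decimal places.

9.61

Sxx = Σx² − (Σx)²/n = 923 − 649.8 = 273.2
Sxy = Σxy − (Σx)(Σy)/n = 2138 − 1755.6 = 382.4
b = Sxy/Sxx = 382.4/273.2 = 1.399707
a = ȳ − b·x̄ = 30.8 − 1.399707·11.4 = 14.843338
Set a + b·x = 28.3: x = (28.3 − 14.843338) / 1.399707 = 9.613912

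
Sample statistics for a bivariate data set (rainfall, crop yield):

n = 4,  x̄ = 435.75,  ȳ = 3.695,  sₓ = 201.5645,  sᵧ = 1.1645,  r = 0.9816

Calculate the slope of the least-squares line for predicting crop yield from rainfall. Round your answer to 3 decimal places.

0.006

b = r · sᵧ/sₓ = 0.9816 · 1.1645/201.5645 = 0.005671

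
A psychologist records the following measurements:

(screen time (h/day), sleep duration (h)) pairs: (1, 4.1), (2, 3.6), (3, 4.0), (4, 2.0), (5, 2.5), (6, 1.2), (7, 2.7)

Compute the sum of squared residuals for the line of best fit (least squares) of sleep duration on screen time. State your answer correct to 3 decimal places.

3.097

n = 7, Σx = 28, Σy = 20.1, Σxy = 69.9, Σx² = 140, Σy² = 64.75
Sxx = Σx² − (Σx)²/n = 140 − 112 = 28
Sxy = Σxy − (Σx)(Σy)/n = 69.9 − 80.4 = -10.5
Syy = Σy² − (Σy)²/n = 64.75 − 57.715714 = 7.034286
b = Sxy/Sxx = -10.5/28 = -0.375
SSE = Syy − b·Sxy = 7.034286 − (-0.375)·(-10.5) = 3.096786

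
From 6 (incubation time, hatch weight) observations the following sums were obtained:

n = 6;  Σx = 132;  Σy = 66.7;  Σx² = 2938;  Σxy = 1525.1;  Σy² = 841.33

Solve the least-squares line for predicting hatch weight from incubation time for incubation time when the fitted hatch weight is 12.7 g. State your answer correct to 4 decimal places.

22.9330

Sxx = Σx² − (Σx)²/n = 2938 − 2904 = 34
Sxy = Σxy − (Σx)(Σy)/n = 1525.1 − 1467.4 = 57.7
b = Sxy/Sxx = 57.7/34 = 1.697059
a = ȳ − b·x̄ = 11.116667 − 1.697059·22 = -26.218627
Set a + b·x = 12.7: x = (12.7 − (-26.218627)) / 1.697059 = 22.932987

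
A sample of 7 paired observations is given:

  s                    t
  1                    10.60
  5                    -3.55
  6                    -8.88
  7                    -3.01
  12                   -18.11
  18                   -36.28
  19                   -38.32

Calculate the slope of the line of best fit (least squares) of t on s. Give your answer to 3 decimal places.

-2.621

n = 7, Σx = 68, Σy = -97.55, Σxy = -1679.94, Σx² = 940
Sxx = Σx² − (Σx)²/n = 940 − 660.571429 = 279.428571
Sxy = Σxy − (Σx)(Σy)/n = -1679.94 − (-947.628571) = -732.311429
b = Sxy/Sxx = -732.311429/279.428571 = -2.620746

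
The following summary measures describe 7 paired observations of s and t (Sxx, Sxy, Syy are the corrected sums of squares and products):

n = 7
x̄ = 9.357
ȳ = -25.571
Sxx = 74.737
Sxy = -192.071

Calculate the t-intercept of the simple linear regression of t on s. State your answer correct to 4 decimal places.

b = Sxy/Sxx = -192.071/74.737 = -2.569959
a = ȳ − b·x̄ = -25.571 − (-2.569959)·9.357 = -1.523897

-1.5239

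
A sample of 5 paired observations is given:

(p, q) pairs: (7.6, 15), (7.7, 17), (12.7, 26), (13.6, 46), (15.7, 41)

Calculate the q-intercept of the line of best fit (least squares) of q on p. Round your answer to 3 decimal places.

n = 5, Σx = 57.3, Σy = 145, Σxy = 1844.4, Σx² = 709.79
Sxx = Σx² − (Σx)²/n = 709.79 − 656.658 = 53.132
Sxy = Σxy − (Σx)(Σy)/n = 1844.4 − 1661.7 = 182.7
b = Sxy/Sxx = 182.7/53.132 = 3.438606
a = ȳ − b·x̄ = 29 − 3.438606·11.46 = -10.406422

-10.406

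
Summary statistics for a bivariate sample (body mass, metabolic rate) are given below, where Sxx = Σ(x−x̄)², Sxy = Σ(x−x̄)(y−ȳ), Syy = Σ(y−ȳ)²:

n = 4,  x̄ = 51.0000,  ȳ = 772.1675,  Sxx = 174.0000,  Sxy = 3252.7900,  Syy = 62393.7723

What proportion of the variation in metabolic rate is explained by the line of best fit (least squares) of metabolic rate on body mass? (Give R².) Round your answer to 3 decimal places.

0.975

R² = Sxy²/(Sxx·Syy) = (3252.79)²/(174·62393.7723) = 0.974589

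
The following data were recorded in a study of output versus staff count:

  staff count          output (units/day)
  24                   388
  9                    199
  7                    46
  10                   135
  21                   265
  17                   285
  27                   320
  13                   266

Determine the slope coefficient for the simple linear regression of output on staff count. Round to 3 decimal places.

12.484

n = 8, Σx = 128, Σy = 1904, Σxy = 35283, Σx² = 2434
Sxx = Σx² − (Σx)²/n = 2434 − 2048 = 386
Sxy = Σxy − (Σx)(Σy)/n = 35283 − 30464 = 4819
b = Sxy/Sxx = 4819/386 = 12.484456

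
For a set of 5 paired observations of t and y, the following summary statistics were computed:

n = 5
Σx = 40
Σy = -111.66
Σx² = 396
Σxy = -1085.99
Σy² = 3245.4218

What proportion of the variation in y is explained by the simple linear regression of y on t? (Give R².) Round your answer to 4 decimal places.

0.6499

Sxx = Σx² − (Σx)²/n = 396 − 320 = 76
Sxy = Σxy − (Σx)(Σy)/n = -1085.99 − (-893.28) = -192.71
Syy = Σy² − (Σy)²/n = 3245.4218 − 2493.59112 = 751.83068
R² = Sxy²/(Sxx·Syy) = (-192.71)²/(76·751.83068) = 0.649942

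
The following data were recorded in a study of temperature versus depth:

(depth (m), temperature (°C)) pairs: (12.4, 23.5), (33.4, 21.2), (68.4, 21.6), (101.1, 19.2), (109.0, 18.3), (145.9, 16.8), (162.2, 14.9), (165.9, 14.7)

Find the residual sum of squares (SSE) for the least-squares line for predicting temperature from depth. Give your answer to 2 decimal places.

3.64

n = 8, Σx = 798.3, Σy = 150.2, Σxy = 13719.37, Σx² = 103168.55, Σy² = 2892.12
Sxx = Σx² − (Σx)²/n = 103168.55 − 79660.36125 = 23508.18875
Sxy = Σxy − (Σx)(Σy)/n = 13719.37 − 14988.0825 = -1268.7125
Syy = Σy² − (Σy)²/n = 2892.12 − 2820.005 = 72.115
b = Sxy/Sxx = -1268.7125/23508.18875 = -0.053969
SSE = Syy − b·Sxy = 72.115 − (-0.053969)·(-1268.7125) = 3.643906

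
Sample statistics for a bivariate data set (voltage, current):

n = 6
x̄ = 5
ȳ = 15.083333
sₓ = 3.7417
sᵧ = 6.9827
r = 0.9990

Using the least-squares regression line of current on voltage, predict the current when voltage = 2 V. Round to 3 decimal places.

b = r · sᵧ/sₓ = 0.999 · 6.9827/3.7417 = 1.864318
a = ȳ − b·x̄ = 15.083333 − 1.864318·5 = 5.761745
ŷ(2) = a + b·2 = 5.761745 + 1.864318·2 = 9.490380

9.490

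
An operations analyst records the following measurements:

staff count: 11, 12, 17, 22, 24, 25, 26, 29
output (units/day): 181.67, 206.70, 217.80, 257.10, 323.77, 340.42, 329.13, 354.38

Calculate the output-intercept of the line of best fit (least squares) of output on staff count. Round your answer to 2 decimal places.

71.51

n = 8, Σx = 166, Σy = 2210.97, Σxy = 48952.95, Σx² = 3756
Sxx = Σx² − (Σx)²/n = 3756 − 3444.5 = 311.5
Sxy = Σxy − (Σx)(Σy)/n = 48952.95 − 45877.6275 = 3075.3225
b = Sxy/Sxx = 3075.3225/311.5 = 9.872624
a = ȳ − b·x̄ = 276.37125 − 9.872624·20.75 = 71.514294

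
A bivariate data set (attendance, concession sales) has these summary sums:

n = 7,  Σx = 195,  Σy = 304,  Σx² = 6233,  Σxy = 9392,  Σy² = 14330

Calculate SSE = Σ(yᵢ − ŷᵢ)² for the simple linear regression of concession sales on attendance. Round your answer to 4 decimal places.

Sxx = Σx² − (Σx)²/n = 6233 − 5432.142857 = 800.857143
Sxy = Σxy − (Σx)(Σy)/n = 9392 − 8468.571429 = 923.428571
Syy = Σy² − (Σy)²/n = 14330 − 13202.285714 = 1127.714286
b = Sxy/Sxx = 923.428571/800.857143 = 1.153050
SSE = Syy − b·Sxy = 1127.714286 − 1.153050·923.428571 = 62.954691

62.9547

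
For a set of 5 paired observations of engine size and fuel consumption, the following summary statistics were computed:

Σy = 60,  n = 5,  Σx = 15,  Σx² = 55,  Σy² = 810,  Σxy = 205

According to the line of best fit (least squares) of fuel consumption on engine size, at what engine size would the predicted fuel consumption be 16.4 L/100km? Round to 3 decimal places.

Sxx = Σx² − (Σx)²/n = 55 − 45 = 10
Sxy = Σxy − (Σx)(Σy)/n = 205 − 180 = 25
b = Sxy/Sxx = 25/10 = 2.5
a = ȳ − b·x̄ = 12 − 2.5·3 = 4.5
Set a + b·x = 16.4: x = (16.4 − 4.5) / 2.5 = 4.76

4.760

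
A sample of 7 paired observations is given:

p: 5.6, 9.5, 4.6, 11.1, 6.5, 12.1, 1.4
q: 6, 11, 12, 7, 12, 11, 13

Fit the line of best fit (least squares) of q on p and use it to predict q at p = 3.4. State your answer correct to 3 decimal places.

n = 7, Σx = 50.8, Σy = 72, Σxy = 500.3, Σx² = 456.6
Sxx = Σx² − (Σx)²/n = 456.6 − 368.662857 = 87.937143
Sxy = Σxy − (Σx)(Σy)/n = 500.3 − 522.514286 = -22.214286
b = Sxy/Sxx = -22.214286/87.937143 = -0.252616
a = ȳ − b·x̄ = 10.285714 − (-0.252616)·7.257143 = 12.118981
ŷ(3.4) = a + b·3.4 = 12.118981 + (-0.252616)·3.4 = 11.260088

11.260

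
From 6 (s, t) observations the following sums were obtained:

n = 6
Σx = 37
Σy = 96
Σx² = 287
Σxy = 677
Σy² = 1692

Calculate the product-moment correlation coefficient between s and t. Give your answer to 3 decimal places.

0.887

Sxx = Σx² − (Σx)²/n = 287 − 228.166667 = 58.833333
Sxy = Σxy − (Σx)(Σy)/n = 677 − 592 = 85
Syy = Σy² − (Σy)²/n = 1692 − 1536 = 156
r = Sxy/√(Sxx·Syy) = 85/√(9178) = 85/95.801879 = 0.887248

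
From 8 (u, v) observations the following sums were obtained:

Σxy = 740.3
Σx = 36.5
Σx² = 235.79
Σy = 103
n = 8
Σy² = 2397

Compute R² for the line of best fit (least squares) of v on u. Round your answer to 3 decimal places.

0.986

Sxx = Σx² − (Σx)²/n = 235.79 − 166.53125 = 69.25875
Sxy = Σxy − (Σx)(Σy)/n = 740.3 − 469.9375 = 270.3625
Syy = Σy² − (Σy)²/n = 2397 − 1326.125 = 1070.875
R² = Sxy²/(Sxx·Syy) = (270.3625)²/(69.25875·1070.875) = 0.985552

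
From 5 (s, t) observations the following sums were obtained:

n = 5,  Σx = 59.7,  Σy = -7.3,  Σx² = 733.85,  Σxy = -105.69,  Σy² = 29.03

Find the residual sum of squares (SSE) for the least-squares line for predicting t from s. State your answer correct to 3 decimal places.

Sxx = Σx² − (Σx)²/n = 733.85 − 712.818 = 21.032
Sxy = Σxy − (Σx)(Σy)/n = -105.69 − (-87.162) = -18.528
Syy = Σy² − (Σy)²/n = 29.03 − 10.658 = 18.372
b = Sxy/Sxx = -18.528/21.032 = -0.880943
SSE = Syy − b·Sxy = 18.372 − (-0.880943)·(-18.528) = 2.049882

2.050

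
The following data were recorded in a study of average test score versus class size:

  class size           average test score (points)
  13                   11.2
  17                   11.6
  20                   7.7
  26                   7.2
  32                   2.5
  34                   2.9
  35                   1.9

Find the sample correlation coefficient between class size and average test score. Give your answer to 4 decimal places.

-0.9692

n = 7, Σx = 177, Σy = 45, Σxy = 929.1, Σx² = 4939, Σy² = 389.4
Sxx = Σx² − (Σx)²/n = 4939 − 4475.571429 = 463.428571
Sxy = Σxy − (Σx)(Σy)/n = 929.1 − 1137.857143 = -208.757143
Syy = Σy² − (Σy)²/n = 389.4 − 289.285714 = 100.114286
r = Sxy/√(Sxx·Syy) = -208.757143/√(46395.820408) = -208.757143/215.396890 = -0.969174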